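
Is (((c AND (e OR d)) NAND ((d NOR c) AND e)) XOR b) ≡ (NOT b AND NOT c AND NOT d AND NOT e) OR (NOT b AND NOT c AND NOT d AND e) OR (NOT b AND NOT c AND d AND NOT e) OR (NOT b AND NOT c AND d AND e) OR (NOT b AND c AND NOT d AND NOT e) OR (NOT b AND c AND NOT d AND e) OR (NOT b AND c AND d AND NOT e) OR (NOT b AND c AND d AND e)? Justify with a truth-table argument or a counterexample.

Yes, they are equivalent — the two output columns agree on all 16 assignments:
b | c | d | e | Expression 1 | Expression 2
-------------------------------------------
0 | 0 | 0 | 0 | 1 | 1
0 | 0 | 0 | 1 | 1 | 1
0 | 0 | 1 | 0 | 1 | 1
0 | 0 | 1 | 1 | 1 | 1
0 | 1 | 0 | 0 | 1 | 1
0 | 1 | 0 | 1 | 1 | 1
0 | 1 | 1 | 0 | 1 | 1
0 | 1 | 1 | 1 | 1 | 1
1 | 0 | 0 | 0 | 0 | 0
1 | 0 | 0 | 1 | 0 | 0
1 | 0 | 1 | 0 | 0 | 0
1 | 0 | 1 | 1 | 0 | 0
1 | 1 | 0 | 0 | 0 | 0
1 | 1 | 0 | 1 | 0 | 0
1 | 1 | 1 | 0 | 0 | 0
1 | 1 | 1 | 1 | 0 | 0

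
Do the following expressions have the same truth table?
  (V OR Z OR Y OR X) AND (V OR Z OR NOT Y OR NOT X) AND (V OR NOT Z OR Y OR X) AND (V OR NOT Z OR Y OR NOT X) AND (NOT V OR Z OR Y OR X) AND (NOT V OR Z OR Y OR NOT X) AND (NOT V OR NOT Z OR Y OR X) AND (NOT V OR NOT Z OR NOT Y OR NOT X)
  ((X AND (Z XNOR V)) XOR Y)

Yes, they are equivalent — the two output columns agree on all 16 assignments:
V | Z | Y | X | Expression 1 | Expression 2
-------------------------------------------
0 | 0 | 0 | 0 | 0 | 0
0 | 0 | 0 | 1 | 1 | 1
0 | 0 | 1 | 0 | 1 | 1
0 | 0 | 1 | 1 | 0 | 0
0 | 1 | 0 | 0 | 0 | 0
0 | 1 | 0 | 1 | 0 | 0
0 | 1 | 1 | 0 | 1 | 1
0 | 1 | 1 | 1 | 1 | 1
1 | 0 | 0 | 0 | 0 | 0
1 | 0 | 0 | 1 | 0 | 0
1 | 0 | 1 | 0 | 1 | 1
1 | 0 | 1 | 1 | 1 | 1
1 | 1 | 0 | 0 | 0 | 0
1 | 1 | 0 | 1 | 1 | 1
1 | 1 | 1 | 0 | 1 | 1
1 | 1 | 1 | 1 | 0 | 0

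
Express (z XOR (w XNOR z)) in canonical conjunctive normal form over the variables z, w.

(z OR NOT w) AND (NOT z OR NOT w)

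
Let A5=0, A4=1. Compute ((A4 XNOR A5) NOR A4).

Substituting: ((1 XNOR 0) NOR 1)
= 0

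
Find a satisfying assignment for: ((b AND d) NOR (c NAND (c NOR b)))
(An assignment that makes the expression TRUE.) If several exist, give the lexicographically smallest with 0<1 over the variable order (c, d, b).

UNSATISFIABLE - no assignment makes this expression true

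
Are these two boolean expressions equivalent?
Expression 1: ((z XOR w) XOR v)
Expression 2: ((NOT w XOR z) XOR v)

No. Counterexample: with z=0, v=0, w=0, Expression 1 = 0 but Expression 2 = 1.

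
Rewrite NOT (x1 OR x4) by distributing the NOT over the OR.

NOT x1 AND NOT x4
De Morgan's: NOT(OR of terms) = AND of negations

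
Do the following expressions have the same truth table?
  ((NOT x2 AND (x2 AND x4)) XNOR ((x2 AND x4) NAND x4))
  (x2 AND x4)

Yes, they are equivalent — the two output columns agree on all 4 assignments:
x2 | x4 | Expression 1 | Expression 2
-------------------------------------
0 | 0 | 0 | 0
0 | 1 | 0 | 0
1 | 0 | 0 | 0
1 | 1 | 1 | 1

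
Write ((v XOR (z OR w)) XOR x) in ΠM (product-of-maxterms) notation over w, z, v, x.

ΠM(0, 3, 5, 6, 9, 10, 13, 14) = (w OR z OR v OR x) AND (w OR z OR NOT v OR NOT x) AND (w OR NOT z OR v OR NOT x) AND (w OR NOT z OR NOT v OR x) AND (NOT w OR z OR v OR NOT x) AND (NOT w OR z OR NOT v OR x) AND (NOT w OR NOT z OR v OR NOT x) AND (NOT w OR NOT z OR NOT v OR x)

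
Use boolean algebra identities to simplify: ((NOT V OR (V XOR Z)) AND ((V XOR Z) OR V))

By distribution ((E OR v) AND (E OR NOT v) = E):
= (V XOR Z)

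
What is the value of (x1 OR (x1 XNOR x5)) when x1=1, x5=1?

Substituting: (1 OR (1 XNOR 1))
= 1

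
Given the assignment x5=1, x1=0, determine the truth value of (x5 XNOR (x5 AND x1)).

Substituting: (1 XNOR (1 AND 0))
= 0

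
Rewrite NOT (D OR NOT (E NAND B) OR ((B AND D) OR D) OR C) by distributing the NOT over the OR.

NOT D AND (E NAND B) AND NOT ((B AND D) OR D) AND NOT C
De Morgan's: NOT(OR of terms) = AND of negations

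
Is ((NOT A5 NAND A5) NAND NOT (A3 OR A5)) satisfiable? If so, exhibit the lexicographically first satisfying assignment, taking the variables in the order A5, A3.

A5=0, A3=1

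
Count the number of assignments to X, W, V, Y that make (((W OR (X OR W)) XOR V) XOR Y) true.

Satisfying assignments: (0,0,0,1), (0,0,1,0), (0,1,0,0), (0,1,1,1), (1,0,0,0), (1,0,1,1), (1,1,0,0), (1,1,1,1)
Count: 8 out of 16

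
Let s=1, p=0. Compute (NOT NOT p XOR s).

Substituting: (NOT NOT 0 XOR 1)
= 1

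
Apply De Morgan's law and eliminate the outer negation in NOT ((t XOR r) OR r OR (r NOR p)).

NOT (t XOR r) AND NOT r AND NOT (r NOR p)
De Morgan's: NOT(OR of terms) = AND of negations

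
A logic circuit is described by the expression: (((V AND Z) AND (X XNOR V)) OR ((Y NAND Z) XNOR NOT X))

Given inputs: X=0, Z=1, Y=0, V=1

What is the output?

Substituting: (((1 AND 1) AND (0 XNOR 1)) OR ((0 NAND 1) XNOR NOT 0))
= 1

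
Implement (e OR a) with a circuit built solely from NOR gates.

((e NOR a) NOR (e NOR a))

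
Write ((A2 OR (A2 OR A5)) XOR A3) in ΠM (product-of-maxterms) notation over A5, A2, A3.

ΠM(0, 3, 5, 7) = (A5 OR A2 OR A3) AND (A5 OR NOT A2 OR NOT A3) AND (NOT A5 OR A2 OR NOT A3) AND (NOT A5 OR NOT A2 OR NOT A3)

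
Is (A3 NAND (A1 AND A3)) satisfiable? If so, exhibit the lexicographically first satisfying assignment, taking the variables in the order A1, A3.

A1=0, A3=0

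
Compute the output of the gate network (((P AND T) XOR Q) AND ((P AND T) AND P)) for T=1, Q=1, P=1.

Substituting: (((1 AND 1) XOR 1) AND ((1 AND 1) AND 1))
= 0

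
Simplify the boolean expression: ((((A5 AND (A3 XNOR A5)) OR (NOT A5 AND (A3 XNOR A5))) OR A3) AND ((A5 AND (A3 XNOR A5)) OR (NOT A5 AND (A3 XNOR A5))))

By absorption (E AND (E OR v) = E) then distribution ((E AND v) OR (E AND NOT v) = E):
= (A3 XNOR A5)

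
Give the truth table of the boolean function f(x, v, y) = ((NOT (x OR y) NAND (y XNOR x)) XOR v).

x | v | y | Output
------------------
0 | 0 | 0 | 0
0 | 0 | 1 | 1
0 | 1 | 0 | 1
0 | 1 | 1 | 0
1 | 0 | 0 | 1
1 | 0 | 1 | 1
1 | 1 | 0 | 0
1 | 1 | 1 | 0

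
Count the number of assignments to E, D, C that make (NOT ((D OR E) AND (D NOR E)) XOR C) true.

Satisfying assignments: (0,0,0), (0,1,0), (1,0,0), (1,1,0)
Count: 4 out of 8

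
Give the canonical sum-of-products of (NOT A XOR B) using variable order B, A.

Σm(0, 3) = (NOT B AND NOT A) OR (B AND A)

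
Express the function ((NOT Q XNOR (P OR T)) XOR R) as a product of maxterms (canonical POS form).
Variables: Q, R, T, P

ΠM(0, 5, 6, 7, 9, 10, 11, 12) = (Q OR R OR T OR P) AND (Q OR NOT R OR T OR NOT P) AND (Q OR NOT R OR NOT T OR P) AND (Q OR NOT R OR NOT T OR NOT P) AND (NOT Q OR R OR T OR NOT P) AND (NOT Q OR R OR NOT T OR P) AND (NOT Q OR R OR NOT T OR NOT P) AND (NOT Q OR NOT R OR T OR P)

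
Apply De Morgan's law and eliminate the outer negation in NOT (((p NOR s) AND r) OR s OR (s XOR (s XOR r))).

NOT ((p NOR s) AND r) AND NOT s AND NOT (s XOR (s XOR r))
De Morgan's: NOT(OR of terms) = AND of negations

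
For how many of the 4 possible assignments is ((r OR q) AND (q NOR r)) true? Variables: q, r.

No assignment satisfies the expression.
Count: 0 out of 4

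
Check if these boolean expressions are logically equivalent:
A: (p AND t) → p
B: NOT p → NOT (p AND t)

Yes, Contrapositive is always equivalent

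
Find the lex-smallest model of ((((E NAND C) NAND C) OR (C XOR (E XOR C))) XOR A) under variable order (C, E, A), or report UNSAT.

C=0, E=0, A=0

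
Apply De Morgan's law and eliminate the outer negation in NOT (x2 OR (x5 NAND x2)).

NOT x2 AND NOT (x5 NAND x2)
De Morgan's: NOT(OR of terms) = AND of negations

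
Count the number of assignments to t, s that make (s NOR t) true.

Satisfying assignments: (0,0)
Count: 1 out of 4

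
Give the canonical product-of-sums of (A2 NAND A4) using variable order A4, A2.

ΠM(3) = (NOT A4 OR NOT A2)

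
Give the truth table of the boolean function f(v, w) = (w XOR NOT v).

v | w | Output
--------------
0 | 0 | 1
0 | 1 | 0
1 | 0 | 0
1 | 1 | 1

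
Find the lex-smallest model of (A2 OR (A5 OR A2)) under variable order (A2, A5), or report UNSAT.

A2=0, A5=1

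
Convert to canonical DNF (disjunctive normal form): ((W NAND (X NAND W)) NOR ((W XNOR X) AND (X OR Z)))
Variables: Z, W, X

(NOT Z AND W AND NOT X) OR (Z AND W AND NOT X)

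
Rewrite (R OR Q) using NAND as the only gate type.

((R NAND R) NAND (Q NAND Q))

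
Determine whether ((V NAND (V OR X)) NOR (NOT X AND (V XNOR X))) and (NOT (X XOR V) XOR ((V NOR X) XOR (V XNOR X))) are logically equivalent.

No. Counterexample: with X=0, V=0, Expression 1 = 0 but Expression 2 = 1.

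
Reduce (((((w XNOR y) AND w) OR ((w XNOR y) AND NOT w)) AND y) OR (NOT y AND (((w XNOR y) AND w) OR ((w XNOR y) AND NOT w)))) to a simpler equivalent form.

By distribution ((E AND v) OR (E AND NOT v) = E) then distribution ((E AND v) OR (E AND NOT v) = E):
= (w XNOR y)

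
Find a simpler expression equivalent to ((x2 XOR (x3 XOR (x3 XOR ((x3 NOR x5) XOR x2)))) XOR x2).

By XOR self-cancellation ((E XOR v) XOR v = E) then XOR self-cancellation ((E XOR v) XOR v = E):
= ((x3 NOR x5) XOR x2)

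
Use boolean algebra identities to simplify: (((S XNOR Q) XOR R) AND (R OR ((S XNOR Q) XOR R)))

By absorption (E AND (E OR v) = E):
= ((S XNOR Q) XOR R)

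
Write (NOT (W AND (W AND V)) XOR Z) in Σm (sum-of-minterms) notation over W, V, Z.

Σm(0, 2, 4, 7) = (NOT W AND NOT V AND NOT Z) OR (NOT W AND V AND NOT Z) OR (W AND NOT V AND NOT Z) OR (W AND V AND Z)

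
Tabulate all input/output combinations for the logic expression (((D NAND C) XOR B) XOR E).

D | B | C | E | Output
----------------------
0 | 0 | 0 | 0 | 1
0 | 0 | 0 | 1 | 0
0 | 0 | 1 | 0 | 1
0 | 0 | 1 | 1 | 0
0 | 1 | 0 | 0 | 0
0 | 1 | 0 | 1 | 1
0 | 1 | 1 | 0 | 0
0 | 1 | 1 | 1 | 1
1 | 0 | 0 | 0 | 1
1 | 0 | 0 | 1 | 0
1 | 0 | 1 | 0 | 0
1 | 0 | 1 | 1 | 1
1 | 1 | 0 | 0 | 0
1 | 1 | 0 | 1 | 1
1 | 1 | 1 | 0 | 1
1 | 1 | 1 | 1 | 0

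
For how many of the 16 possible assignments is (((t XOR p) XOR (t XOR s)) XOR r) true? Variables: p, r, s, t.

Satisfying assignments: (0,0,1,0), (0,0,1,1), (0,1,0,0), (0,1,0,1), (1,0,0,0), (1,0,0,1), (1,1,1,0), (1,1,1,1)
Count: 8 out of 16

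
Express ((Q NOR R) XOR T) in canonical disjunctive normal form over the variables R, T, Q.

(NOT R AND NOT T AND NOT Q) OR (NOT R AND T AND Q) OR (R AND T AND NOT Q) OR (R AND T AND Q)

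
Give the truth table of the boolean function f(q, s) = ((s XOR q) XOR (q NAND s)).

q | s | Output
--------------
0 | 0 | 1
0 | 1 | 0
1 | 0 | 0
1 | 1 | 0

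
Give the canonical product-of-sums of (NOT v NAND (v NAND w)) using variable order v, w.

ΠM(0, 1) = (v OR w) AND (v OR NOT w)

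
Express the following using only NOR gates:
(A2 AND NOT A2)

((A2 NOR A2) NOR ((A2 NOR A2) NOR (A2 NOR A2)))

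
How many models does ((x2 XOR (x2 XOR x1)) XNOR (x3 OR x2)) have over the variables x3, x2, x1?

Satisfying assignments: (0,0,0), (0,1,1), (1,0,1), (1,1,1)
Count: 4 out of 8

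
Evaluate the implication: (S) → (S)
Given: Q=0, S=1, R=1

Antecedent (S) = 1; consequent (S) = 1.
1 → 1 = 1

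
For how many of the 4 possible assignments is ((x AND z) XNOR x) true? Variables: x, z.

Satisfying assignments: (0,0), (0,1), (1,1)
Count: 3 out of 4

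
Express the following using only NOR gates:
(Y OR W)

((Y NOR W) NOR (Y NOR W))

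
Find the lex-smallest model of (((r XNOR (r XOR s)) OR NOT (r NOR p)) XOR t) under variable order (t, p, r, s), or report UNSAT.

t=0, p=0, r=0, s=0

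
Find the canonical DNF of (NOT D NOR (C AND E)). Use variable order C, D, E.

(NOT C AND D AND NOT E) OR (NOT C AND D AND E) OR (C AND D AND NOT E)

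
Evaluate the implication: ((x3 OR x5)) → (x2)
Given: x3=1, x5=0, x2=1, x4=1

Antecedent ((x3 OR x5)) = 1; consequent (x2) = 1.
1 → 1 = 1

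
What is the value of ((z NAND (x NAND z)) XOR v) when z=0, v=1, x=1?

Substituting: ((0 NAND (1 NAND 0)) XOR 1)
= 0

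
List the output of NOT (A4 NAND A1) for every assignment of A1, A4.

A1 | A4 | Output
----------------
0 | 0 | 0
0 | 1 | 0
1 | 0 | 0
1 | 1 | 1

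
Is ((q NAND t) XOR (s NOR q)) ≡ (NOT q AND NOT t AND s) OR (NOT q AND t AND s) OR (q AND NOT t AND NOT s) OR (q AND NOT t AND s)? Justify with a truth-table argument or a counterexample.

Yes, they are equivalent — the two output columns agree on all 8 assignments:
q | t | s | Expression 1 | Expression 2
---------------------------------------
0 | 0 | 0 | 0 | 0
0 | 0 | 1 | 1 | 1
0 | 1 | 0 | 0 | 0
0 | 1 | 1 | 1 | 1
1 | 0 | 0 | 1 | 1
1 | 0 | 1 | 1 | 1
1 | 1 | 0 | 0 | 0
1 | 1 | 1 | 0 | 0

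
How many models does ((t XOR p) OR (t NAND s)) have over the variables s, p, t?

Satisfying assignments: (0,0,0), (0,0,1), (0,1,0), (0,1,1), (1,0,0), (1,0,1), (1,1,0)
Count: 7 out of 8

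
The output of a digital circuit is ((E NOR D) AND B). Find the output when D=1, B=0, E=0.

Substituting: ((0 NOR 1) AND 0)
= 0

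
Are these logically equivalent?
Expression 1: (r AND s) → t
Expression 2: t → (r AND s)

No, Converse is not equivalent to original (counterexample: s=0, t=1, r=0)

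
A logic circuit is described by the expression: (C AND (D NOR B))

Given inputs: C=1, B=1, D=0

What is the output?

Substituting: (1 AND (0 NOR 1))
= 0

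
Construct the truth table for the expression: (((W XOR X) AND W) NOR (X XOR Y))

Y | W | X | Output
------------------
0 | 0 | 0 | 1
0 | 0 | 1 | 0
0 | 1 | 0 | 0
0 | 1 | 1 | 0
1 | 0 | 0 | 0
1 | 0 | 1 | 1
1 | 1 | 0 | 0
1 | 1 | 1 | 1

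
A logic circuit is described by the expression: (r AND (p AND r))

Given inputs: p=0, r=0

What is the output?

Substituting: (0 AND (0 AND 0))
= 0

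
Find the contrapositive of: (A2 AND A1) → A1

Contrapositive: NOT A1 → NOT (A2 AND A1)
Note: A statement and its contrapositive are logically equivalent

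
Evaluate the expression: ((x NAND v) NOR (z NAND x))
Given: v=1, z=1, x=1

Substituting: ((1 NAND 1) NOR (1 NAND 1))
= 1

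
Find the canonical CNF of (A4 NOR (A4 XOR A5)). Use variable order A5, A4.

(A5 OR NOT A4) AND (NOT A5 OR A4) AND (NOT A5 OR NOT A4)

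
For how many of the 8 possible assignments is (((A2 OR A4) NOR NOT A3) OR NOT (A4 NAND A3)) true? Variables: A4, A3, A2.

Satisfying assignments: (0,1,0), (1,1,0), (1,1,1)
Count: 3 out of 8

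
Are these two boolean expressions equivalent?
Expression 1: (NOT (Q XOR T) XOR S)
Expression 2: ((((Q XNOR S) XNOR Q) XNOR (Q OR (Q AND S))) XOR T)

Yes, they are equivalent — the two output columns agree on all 8 assignments:
T | Q | S | Expression 1 | Expression 2
---------------------------------------
0 | 0 | 0 | 1 | 1
0 | 0 | 1 | 0 | 0
0 | 1 | 0 | 0 | 0
0 | 1 | 1 | 1 | 1
1 | 0 | 0 | 0 | 0
1 | 0 | 1 | 1 | 1
1 | 1 | 0 | 1 | 1
1 | 1 | 1 | 0 | 0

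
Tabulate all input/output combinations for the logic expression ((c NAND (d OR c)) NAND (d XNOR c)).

d | c | Output
--------------
0 | 0 | 0
0 | 1 | 1
1 | 0 | 1
1 | 1 | 1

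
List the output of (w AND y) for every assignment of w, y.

w | y | Output
--------------
0 | 0 | 0
0 | 1 | 0
1 | 0 | 0
1 | 1 | 1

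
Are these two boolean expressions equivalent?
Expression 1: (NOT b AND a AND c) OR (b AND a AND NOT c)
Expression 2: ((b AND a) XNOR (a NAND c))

Yes, they are equivalent — the two output columns agree on all 8 assignments:
b | a | c | Expression 1 | Expression 2
---------------------------------------
0 | 0 | 0 | 0 | 0
0 | 0 | 1 | 0 | 0
0 | 1 | 0 | 0 | 0
0 | 1 | 1 | 1 | 1
1 | 0 | 0 | 0 | 0
1 | 0 | 1 | 0 | 0
1 | 1 | 0 | 1 | 1
1 | 1 | 1 | 0 | 0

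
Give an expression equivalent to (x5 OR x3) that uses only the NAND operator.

((x5 NAND x5) NAND (x3 NAND x3))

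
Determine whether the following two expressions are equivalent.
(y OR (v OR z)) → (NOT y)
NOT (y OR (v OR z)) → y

No, Inverse is not equivalent to original (counterexample: v=0, z=0, y=0)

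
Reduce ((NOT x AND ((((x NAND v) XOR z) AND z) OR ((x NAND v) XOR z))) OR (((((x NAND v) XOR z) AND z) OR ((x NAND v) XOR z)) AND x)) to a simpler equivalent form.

By distribution ((E AND v) OR (E AND NOT v) = E) then absorption (E OR (E AND v) = E):
= ((x NAND v) XOR z)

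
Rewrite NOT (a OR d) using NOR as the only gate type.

(((a NOR d) NOR (a NOR d)) NOR ((a NOR d) NOR (a NOR d)))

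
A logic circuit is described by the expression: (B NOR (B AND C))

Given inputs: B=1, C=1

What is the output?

Substituting: (1 NOR (1 AND 1))
= 0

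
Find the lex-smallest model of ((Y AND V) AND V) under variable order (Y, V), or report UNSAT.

Y=1, V=1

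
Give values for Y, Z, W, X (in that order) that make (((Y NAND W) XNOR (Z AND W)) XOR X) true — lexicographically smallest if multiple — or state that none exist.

Y=0, Z=0, W=0, X=1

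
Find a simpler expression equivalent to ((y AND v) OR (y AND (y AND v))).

By absorption (E OR (E AND v) = E):
= (y AND v)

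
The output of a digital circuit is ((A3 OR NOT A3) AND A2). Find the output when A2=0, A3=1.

Substituting: ((1 OR NOT 1) AND 0)
= 0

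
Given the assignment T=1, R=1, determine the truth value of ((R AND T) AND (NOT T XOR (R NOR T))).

Substituting: ((1 AND 1) AND (NOT 1 XOR (1 NOR 1)))
= 0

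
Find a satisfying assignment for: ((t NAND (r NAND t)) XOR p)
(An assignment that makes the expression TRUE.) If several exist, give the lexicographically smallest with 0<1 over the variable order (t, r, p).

t=0, r=0, p=0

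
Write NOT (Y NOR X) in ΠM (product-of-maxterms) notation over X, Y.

ΠM(0) = (X OR Y)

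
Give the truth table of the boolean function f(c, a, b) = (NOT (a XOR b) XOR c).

c | a | b | Output
------------------
0 | 0 | 0 | 1
0 | 0 | 1 | 0
0 | 1 | 0 | 0
0 | 1 | 1 | 1
1 | 0 | 0 | 0
1 | 0 | 1 | 1
1 | 1 | 0 | 1
1 | 1 | 1 | 0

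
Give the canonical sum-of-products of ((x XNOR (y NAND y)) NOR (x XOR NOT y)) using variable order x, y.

Σm() = FALSE (no minterms)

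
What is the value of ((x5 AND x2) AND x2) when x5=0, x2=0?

Substituting: ((0 AND 0) AND 0)
= 0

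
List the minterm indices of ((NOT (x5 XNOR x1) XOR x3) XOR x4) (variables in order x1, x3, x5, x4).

Σm(1, 2, 4, 7, 8, 11, 13, 14) = (NOT x1 AND NOT x3 AND NOT x5 AND x4) OR (NOT x1 AND NOT x3 AND x5 AND NOT x4) OR (NOT x1 AND x3 AND NOT x5 AND NOT x4) OR (NOT x1 AND x3 AND x5 AND x4) OR (x1 AND NOT x3 AND NOT x5 AND NOT x4) OR (x1 AND NOT x3 AND x5 AND x4) OR (x1 AND x3 AND NOT x5 AND x4) OR (x1 AND x3 AND x5 AND NOT x4)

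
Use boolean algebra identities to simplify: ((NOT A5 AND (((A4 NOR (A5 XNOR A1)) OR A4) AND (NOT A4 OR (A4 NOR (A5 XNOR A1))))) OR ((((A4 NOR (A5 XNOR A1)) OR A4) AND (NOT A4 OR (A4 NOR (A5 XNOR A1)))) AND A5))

By distribution ((E AND v) OR (E AND NOT v) = E) then distribution ((E OR v) AND (E OR NOT v) = E):
= (A4 NOR (A5 XNOR A1))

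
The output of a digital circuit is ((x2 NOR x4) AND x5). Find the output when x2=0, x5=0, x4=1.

Substituting: ((0 NOR 1) AND 0)
= 0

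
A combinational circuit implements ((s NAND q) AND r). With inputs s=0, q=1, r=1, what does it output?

Substituting: ((0 NAND 1) AND 1)
= 1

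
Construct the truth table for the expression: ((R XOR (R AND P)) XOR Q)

Q | P | R | Output
------------------
0 | 0 | 0 | 0
0 | 0 | 1 | 1
0 | 1 | 0 | 0
0 | 1 | 1 | 0
1 | 0 | 0 | 1
1 | 0 | 1 | 0
1 | 1 | 0 | 1
1 | 1 | 1 | 1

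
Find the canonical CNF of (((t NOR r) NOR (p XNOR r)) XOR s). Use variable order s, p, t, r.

(s OR p OR t OR r) AND (s OR p OR NOT t OR r) AND (s OR NOT p OR t OR r) AND (s OR NOT p OR t OR NOT r) AND (s OR NOT p OR NOT t OR NOT r) AND (NOT s OR p OR t OR NOT r) AND (NOT s OR p OR NOT t OR NOT r) AND (NOT s OR NOT p OR NOT t OR r)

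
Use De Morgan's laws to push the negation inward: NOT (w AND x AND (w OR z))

NOT w OR NOT x OR NOT (w OR z)
De Morgan's: NOT(AND of terms) = OR of negations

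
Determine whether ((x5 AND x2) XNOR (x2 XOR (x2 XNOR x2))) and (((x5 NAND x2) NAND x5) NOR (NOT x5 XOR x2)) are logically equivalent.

No. Counterexample: with x5=0, x2=1, Expression 1 = 1 but Expression 2 = 0.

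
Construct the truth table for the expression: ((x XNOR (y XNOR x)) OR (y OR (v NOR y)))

x | y | v | Output
------------------
0 | 0 | 0 | 1
0 | 0 | 1 | 0
0 | 1 | 0 | 1
0 | 1 | 1 | 1
1 | 0 | 0 | 1
1 | 0 | 1 | 0
1 | 1 | 0 | 1
1 | 1 | 1 | 1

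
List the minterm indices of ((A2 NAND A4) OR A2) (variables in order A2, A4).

Σm(0, 1, 2, 3) = (NOT A2 AND NOT A4) OR (NOT A2 AND A4) OR (A2 AND NOT A4) OR (A2 AND A4)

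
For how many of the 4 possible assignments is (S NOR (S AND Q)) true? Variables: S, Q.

Satisfying assignments: (0,0), (0,1)
Count: 2 out of 4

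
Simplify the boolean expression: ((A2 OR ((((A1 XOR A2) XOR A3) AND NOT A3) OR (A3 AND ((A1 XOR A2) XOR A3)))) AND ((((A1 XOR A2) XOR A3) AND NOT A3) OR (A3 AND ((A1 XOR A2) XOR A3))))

By absorption (E AND (E OR v) = E) then distribution ((E AND v) OR (E AND NOT v) = E):
= ((A1 XOR A2) XOR A3)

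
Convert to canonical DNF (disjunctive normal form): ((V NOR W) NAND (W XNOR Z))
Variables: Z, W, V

(NOT Z AND NOT W AND V) OR (NOT Z AND W AND NOT V) OR (NOT Z AND W AND V) OR (Z AND NOT W AND NOT V) OR (Z AND NOT W AND V) OR (Z AND W AND NOT V) OR (Z AND W AND V)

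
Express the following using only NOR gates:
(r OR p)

((r NOR p) NOR (r NOR p))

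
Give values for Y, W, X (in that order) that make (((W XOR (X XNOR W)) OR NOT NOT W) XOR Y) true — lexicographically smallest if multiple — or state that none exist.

Y=0, W=0, X=0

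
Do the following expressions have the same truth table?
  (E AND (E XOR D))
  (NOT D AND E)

Yes, they are equivalent — the two output columns agree on all 4 assignments:
D | E | Expression 1 | Expression 2
-----------------------------------
0 | 0 | 0 | 0
0 | 1 | 1 | 1
1 | 0 | 0 | 0
1 | 1 | 0 | 0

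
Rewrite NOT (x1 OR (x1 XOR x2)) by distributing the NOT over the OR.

NOT x1 AND NOT (x1 XOR x2)
De Morgan's: NOT(OR of terms) = AND of negations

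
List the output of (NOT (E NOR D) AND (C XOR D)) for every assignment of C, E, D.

C | E | D | Output
------------------
0 | 0 | 0 | 0
0 | 0 | 1 | 1
0 | 1 | 0 | 0
0 | 1 | 1 | 1
1 | 0 | 0 | 0
1 | 0 | 1 | 0
1 | 1 | 0 | 1
1 | 1 | 1 | 0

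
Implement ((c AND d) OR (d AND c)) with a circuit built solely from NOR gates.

((((c NOR c) NOR (d NOR d)) NOR ((d NOR d) NOR (c NOR c))) NOR (((c NOR c) NOR (d NOR d)) NOR ((d NOR d) NOR (c NOR c))))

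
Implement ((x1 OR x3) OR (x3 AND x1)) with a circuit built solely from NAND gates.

((((x1 NAND x1) NAND (x3 NAND x3)) NAND ((x1 NAND x1) NAND (x3 NAND x3))) NAND (((x3 NAND x1) NAND (x3 NAND x1)) NAND ((x3 NAND x1) NAND (x3 NAND x1))))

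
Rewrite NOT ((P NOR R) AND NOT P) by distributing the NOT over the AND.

NOT (P NOR R) OR P
De Morgan's: NOT(AND of terms) = OR of negations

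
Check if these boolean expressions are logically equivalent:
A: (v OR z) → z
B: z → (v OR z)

No, Converse is not equivalent to original (counterexample: w=0, v=1, z=0)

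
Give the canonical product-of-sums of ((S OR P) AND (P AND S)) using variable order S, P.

ΠM(0, 1, 2) = (S OR P) AND (S OR NOT P) AND (NOT S OR P)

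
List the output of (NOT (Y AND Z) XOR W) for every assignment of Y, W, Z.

Y | W | Z | Output
------------------
0 | 0 | 0 | 1
0 | 0 | 1 | 1
0 | 1 | 0 | 0
0 | 1 | 1 | 0
1 | 0 | 0 | 1
1 | 0 | 1 | 0
1 | 1 | 0 | 0
1 | 1 | 1 | 1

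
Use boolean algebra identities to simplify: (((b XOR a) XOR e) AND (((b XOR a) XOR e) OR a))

By absorption (E AND (E OR v) = E):
= ((b XOR a) XOR e)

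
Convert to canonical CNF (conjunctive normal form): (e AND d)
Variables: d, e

(d OR e) AND (d OR NOT e) AND (NOT d OR e)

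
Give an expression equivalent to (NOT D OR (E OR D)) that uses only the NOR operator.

(((D NOR D) NOR ((E NOR D) NOR (E NOR D))) NOR ((D NOR D) NOR ((E NOR D) NOR (E NOR D))))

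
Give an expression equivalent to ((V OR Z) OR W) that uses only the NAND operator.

((((V NAND V) NAND (Z NAND Z)) NAND ((V NAND V) NAND (Z NAND Z))) NAND (W NAND W))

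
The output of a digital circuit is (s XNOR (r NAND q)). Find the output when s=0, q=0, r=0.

Substituting: (0 XNOR (0 NAND 0))
= 0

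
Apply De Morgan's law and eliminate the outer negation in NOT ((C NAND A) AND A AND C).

NOT (C NAND A) OR NOT A OR NOT C
De Morgan's: NOT(AND of terms) = OR of negations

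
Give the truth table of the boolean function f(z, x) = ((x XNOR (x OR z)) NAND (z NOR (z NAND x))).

z | x | Output
--------------
0 | 0 | 1
0 | 1 | 1
1 | 0 | 1
1 | 1 | 1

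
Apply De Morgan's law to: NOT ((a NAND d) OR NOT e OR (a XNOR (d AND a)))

NOT (a NAND d) AND e AND NOT (a XNOR (d AND a))
De Morgan's: NOT(OR of terms) = AND of negations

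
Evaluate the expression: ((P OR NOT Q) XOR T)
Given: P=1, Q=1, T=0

Substituting: ((1 OR NOT 1) XOR 0)
= 1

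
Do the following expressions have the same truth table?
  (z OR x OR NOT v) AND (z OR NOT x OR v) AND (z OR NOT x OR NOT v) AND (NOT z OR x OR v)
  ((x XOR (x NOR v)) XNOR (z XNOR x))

Yes, they are equivalent — the two output columns agree on all 8 assignments:
z | x | v | Expression 1 | Expression 2
---------------------------------------
0 | 0 | 0 | 1 | 1
0 | 0 | 1 | 0 | 0
0 | 1 | 0 | 0 | 0
0 | 1 | 1 | 0 | 0
1 | 0 | 0 | 0 | 0
1 | 0 | 1 | 1 | 1
1 | 1 | 0 | 1 | 1
1 | 1 | 1 | 1 | 1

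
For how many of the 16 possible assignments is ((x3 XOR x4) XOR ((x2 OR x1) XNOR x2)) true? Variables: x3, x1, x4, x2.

Satisfying assignments: (0,0,0,0), (0,0,0,1), (0,1,0,1), (0,1,1,0), (1,0,1,0), (1,0,1,1), (1,1,0,0), (1,1,1,1)
Count: 8 out of 16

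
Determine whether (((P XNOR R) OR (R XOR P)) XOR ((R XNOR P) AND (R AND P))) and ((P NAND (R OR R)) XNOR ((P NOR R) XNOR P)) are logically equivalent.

No. Counterexample: with P=0, R=0, Expression 1 = 1 but Expression 2 = 0.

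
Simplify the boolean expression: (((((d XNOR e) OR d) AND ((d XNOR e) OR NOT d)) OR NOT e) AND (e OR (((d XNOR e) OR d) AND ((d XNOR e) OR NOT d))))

By distribution ((E OR v) AND (E OR NOT v) = E) then distribution ((E OR v) AND (E OR NOT v) = E):
= (d XNOR e)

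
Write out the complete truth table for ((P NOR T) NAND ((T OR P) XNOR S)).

P | S | T | Output
------------------
0 | 0 | 0 | 0
0 | 0 | 1 | 1
0 | 1 | 0 | 1
0 | 1 | 1 | 1
1 | 0 | 0 | 1
1 | 0 | 1 | 1
1 | 1 | 0 | 1
1 | 1 | 1 | 1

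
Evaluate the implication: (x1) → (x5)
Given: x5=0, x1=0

Antecedent (x1) = 0; consequent (x5) = 0.
0 → 0 = 1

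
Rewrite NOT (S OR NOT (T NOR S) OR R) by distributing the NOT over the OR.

NOT S AND (T NOR S) AND NOT R
De Morgan's: NOT(OR of terms) = AND of negations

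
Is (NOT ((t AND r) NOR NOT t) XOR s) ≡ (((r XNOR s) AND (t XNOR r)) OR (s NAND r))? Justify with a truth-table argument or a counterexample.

No. Counterexample: with r=0, t=0, s=1, Expression 1 = 0 but Expression 2 = 1.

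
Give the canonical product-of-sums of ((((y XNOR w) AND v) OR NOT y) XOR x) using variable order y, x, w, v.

ΠM(4, 5, 6, 7, 8, 9, 10, 15) = (y OR NOT x OR w OR v) AND (y OR NOT x OR w OR NOT v) AND (y OR NOT x OR NOT w OR v) AND (y OR NOT x OR NOT w OR NOT v) AND (NOT y OR x OR w OR v) AND (NOT y OR x OR w OR NOT v) AND (NOT y OR x OR NOT w OR v) AND (NOT y OR NOT x OR NOT w OR NOT v)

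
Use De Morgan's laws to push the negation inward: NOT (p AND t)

NOT p OR NOT t
De Morgan's: NOT(AND of terms) = OR of negations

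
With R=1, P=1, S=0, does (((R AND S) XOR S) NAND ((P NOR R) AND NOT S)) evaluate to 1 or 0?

Substituting: (((1 AND 0) XOR 0) NAND ((1 NOR 1) AND NOT 0))
= 1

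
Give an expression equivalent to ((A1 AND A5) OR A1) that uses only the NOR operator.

((((A1 NOR A1) NOR (A5 NOR A5)) NOR A1) NOR (((A1 NOR A1) NOR (A5 NOR A5)) NOR A1))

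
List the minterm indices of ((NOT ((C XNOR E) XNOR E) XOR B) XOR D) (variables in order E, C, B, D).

Σm(0, 3, 5, 6, 8, 11, 13, 14) = (NOT E AND NOT C AND NOT B AND NOT D) OR (NOT E AND NOT C AND B AND D) OR (NOT E AND C AND NOT B AND D) OR (NOT E AND C AND B AND NOT D) OR (E AND NOT C AND NOT B AND NOT D) OR (E AND NOT C AND B AND D) OR (E AND C AND NOT B AND D) OR (E AND C AND B AND NOT D)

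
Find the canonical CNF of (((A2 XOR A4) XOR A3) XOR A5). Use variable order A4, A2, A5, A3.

(A4 OR A2 OR A5 OR A3) AND (A4 OR A2 OR NOT A5 OR NOT A3) AND (A4 OR NOT A2 OR A5 OR NOT A3) AND (A4 OR NOT A2 OR NOT A5 OR A3) AND (NOT A4 OR A2 OR A5 OR NOT A3) AND (NOT A4 OR A2 OR NOT A5 OR A3) AND (NOT A4 OR NOT A2 OR A5 OR A3) AND (NOT A4 OR NOT A2 OR NOT A5 OR NOT A3)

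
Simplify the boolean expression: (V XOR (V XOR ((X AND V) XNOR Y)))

By XOR self-cancellation ((E XOR v) XOR v = E):
= ((X AND V) XNOR Y)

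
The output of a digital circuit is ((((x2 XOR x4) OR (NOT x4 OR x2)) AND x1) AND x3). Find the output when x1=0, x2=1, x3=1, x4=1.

Substituting: ((((1 XOR 1) OR (NOT 1 OR 1)) AND 0) AND 1)
= 0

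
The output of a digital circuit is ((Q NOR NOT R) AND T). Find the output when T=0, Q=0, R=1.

Substituting: ((0 NOR NOT 1) AND 0)
= 0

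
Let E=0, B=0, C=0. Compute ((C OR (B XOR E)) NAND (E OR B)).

Substituting: ((0 OR (0 XOR 0)) NAND (0 OR 0))
= 1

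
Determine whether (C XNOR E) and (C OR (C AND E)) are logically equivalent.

No. Counterexample: with E=0, C=0, Expression 1 = 1 but Expression 2 = 0.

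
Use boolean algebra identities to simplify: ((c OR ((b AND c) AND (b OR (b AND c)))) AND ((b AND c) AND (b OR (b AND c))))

By absorption (E AND (E OR v) = E) then absorption (E AND (E OR v) = E):
= (b AND c)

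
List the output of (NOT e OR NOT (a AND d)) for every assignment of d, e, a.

d | e | a | Output
------------------
0 | 0 | 0 | 1
0 | 0 | 1 | 1
0 | 1 | 0 | 1
0 | 1 | 1 | 1
1 | 0 | 0 | 1
1 | 0 | 1 | 1
1 | 1 | 0 | 1
1 | 1 | 1 | 0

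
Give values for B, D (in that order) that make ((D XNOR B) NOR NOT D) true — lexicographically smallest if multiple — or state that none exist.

B=0, D=1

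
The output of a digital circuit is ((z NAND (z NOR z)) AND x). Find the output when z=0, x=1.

Substituting: ((0 NAND (0 NOR 0)) AND 1)
= 1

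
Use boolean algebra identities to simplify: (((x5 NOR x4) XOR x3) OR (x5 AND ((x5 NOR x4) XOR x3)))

By absorption (E OR (E AND v) = E):
= ((x5 NOR x4) XOR x3)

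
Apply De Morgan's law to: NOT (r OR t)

NOT r AND NOT t
De Morgan's: NOT(OR of terms) = AND of negations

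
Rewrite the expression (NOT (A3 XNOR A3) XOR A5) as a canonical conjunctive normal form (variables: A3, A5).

(A3 OR A5) AND (NOT A3 OR A5)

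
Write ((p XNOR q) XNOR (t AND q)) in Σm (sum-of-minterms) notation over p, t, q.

Σm(1, 4, 6, 7) = (NOT p AND NOT t AND q) OR (p AND NOT t AND NOT q) OR (p AND t AND NOT q) OR (p AND t AND q)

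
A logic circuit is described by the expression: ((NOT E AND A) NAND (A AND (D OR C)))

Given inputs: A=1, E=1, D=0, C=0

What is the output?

Substituting: ((NOT 1 AND 1) NAND (1 AND (0 OR 0)))
= 1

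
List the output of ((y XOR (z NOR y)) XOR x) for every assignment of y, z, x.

y | z | x | Output
------------------
0 | 0 | 0 | 1
0 | 0 | 1 | 0
0 | 1 | 0 | 0
0 | 1 | 1 | 1
1 | 0 | 0 | 1
1 | 0 | 1 | 0
1 | 1 | 0 | 1
1 | 1 | 1 | 0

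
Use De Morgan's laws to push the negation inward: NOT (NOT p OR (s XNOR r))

p AND NOT (s XNOR r)
De Morgan's: NOT(OR of terms) = AND of negations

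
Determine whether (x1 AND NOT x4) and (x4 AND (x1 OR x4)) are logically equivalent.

No. Counterexample: with x1=0, x4=1, Expression 1 = 0 but Expression 2 = 1.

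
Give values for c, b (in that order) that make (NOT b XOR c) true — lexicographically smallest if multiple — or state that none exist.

c=0, b=0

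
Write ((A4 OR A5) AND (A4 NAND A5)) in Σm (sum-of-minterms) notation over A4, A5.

Σm(1, 2) = (NOT A4 AND A5) OR (A4 AND NOT A5)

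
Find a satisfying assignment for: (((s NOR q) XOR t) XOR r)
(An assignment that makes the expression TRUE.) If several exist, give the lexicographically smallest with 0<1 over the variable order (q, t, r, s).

q=0, t=0, r=0, s=0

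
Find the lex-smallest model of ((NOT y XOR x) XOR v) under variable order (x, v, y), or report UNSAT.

x=0, v=0, y=0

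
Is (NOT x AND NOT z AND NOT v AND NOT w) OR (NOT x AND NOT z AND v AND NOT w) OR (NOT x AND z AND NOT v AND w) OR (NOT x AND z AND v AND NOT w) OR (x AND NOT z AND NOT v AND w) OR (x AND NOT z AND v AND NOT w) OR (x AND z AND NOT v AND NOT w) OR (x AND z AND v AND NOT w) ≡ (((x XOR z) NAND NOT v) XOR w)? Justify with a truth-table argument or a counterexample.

Yes, they are equivalent — the two output columns agree on all 16 assignments:
x | z | v | w | Expression 1 | Expression 2
-------------------------------------------
0 | 0 | 0 | 0 | 1 | 1
0 | 0 | 0 | 1 | 0 | 0
0 | 0 | 1 | 0 | 1 | 1
0 | 0 | 1 | 1 | 0 | 0
0 | 1 | 0 | 0 | 0 | 0
0 | 1 | 0 | 1 | 1 | 1
0 | 1 | 1 | 0 | 1 | 1
0 | 1 | 1 | 1 | 0 | 0
1 | 0 | 0 | 0 | 0 | 0
1 | 0 | 0 | 1 | 1 | 1
1 | 0 | 1 | 0 | 1 | 1
1 | 0 | 1 | 1 | 0 | 0
1 | 1 | 0 | 0 | 1 | 1
1 | 1 | 0 | 1 | 0 | 0
1 | 1 | 1 | 0 | 1 | 1
1 | 1 | 1 | 1 | 0 | 0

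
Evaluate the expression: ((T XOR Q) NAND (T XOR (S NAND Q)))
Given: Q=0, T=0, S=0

Substituting: ((0 XOR 0) NAND (0 XOR (0 NAND 0)))
= 1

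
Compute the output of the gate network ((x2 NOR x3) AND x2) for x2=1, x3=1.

Substituting: ((1 NOR 1) AND 1)
= 0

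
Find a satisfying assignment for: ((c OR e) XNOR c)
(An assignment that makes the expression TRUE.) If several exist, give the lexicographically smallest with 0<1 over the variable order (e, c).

e=0, c=0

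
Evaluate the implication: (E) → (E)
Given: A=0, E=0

Antecedent (E) = 0; consequent (E) = 0.
0 → 0 = 1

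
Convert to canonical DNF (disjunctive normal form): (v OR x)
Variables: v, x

(NOT v AND x) OR (v AND NOT x) OR (v AND x)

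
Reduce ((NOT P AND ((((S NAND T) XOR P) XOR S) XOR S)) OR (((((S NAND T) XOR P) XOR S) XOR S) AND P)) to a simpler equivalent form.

By distribution ((E AND v) OR (E AND NOT v) = E) then XOR self-cancellation ((E XOR v) XOR v = E):
= ((S NAND T) XOR P)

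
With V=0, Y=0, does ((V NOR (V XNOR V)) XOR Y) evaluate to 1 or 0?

Substituting: ((0 NOR (0 XNOR 0)) XOR 0)
= 0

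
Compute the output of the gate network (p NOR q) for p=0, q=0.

Substituting: (0 NOR 0)
= 1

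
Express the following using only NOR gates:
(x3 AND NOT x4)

((x3 NOR x3) NOR ((x4 NOR x4) NOR (x4 NOR x4)))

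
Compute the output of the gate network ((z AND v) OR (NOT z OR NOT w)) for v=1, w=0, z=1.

Substituting: ((1 AND 1) OR (NOT 1 OR NOT 0))
= 1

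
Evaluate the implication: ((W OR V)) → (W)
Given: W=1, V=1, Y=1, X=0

Antecedent ((W OR V)) = 1; consequent (W) = 1.
1 → 1 = 1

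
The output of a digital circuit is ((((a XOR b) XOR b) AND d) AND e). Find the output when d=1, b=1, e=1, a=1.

Substituting: ((((1 XOR 1) XOR 1) AND 1) AND 1)
= 1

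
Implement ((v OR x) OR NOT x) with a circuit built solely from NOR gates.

((((v NOR x) NOR (v NOR x)) NOR (x NOR x)) NOR (((v NOR x) NOR (v NOR x)) NOR (x NOR x)))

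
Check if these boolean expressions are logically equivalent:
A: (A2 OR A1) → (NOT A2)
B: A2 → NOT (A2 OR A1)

Yes, Contrapositive is always equivalent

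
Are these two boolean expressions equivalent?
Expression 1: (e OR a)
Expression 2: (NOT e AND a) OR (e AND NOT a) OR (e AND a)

Yes, they are equivalent — the two output columns agree on all 4 assignments:
e | a | Expression 1 | Expression 2
-----------------------------------
0 | 0 | 0 | 0
0 | 1 | 1 | 1
1 | 0 | 1 | 1
1 | 1 | 1 | 1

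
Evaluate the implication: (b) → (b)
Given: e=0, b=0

Antecedent (b) = 0; consequent (b) = 0.
0 → 0 = 1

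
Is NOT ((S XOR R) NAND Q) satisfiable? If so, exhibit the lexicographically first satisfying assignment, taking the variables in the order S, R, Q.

S=0, R=1, Q=1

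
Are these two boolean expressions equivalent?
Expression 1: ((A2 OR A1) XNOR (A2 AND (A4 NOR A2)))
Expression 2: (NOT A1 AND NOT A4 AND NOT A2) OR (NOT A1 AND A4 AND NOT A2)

Yes, they are equivalent — the two output columns agree on all 8 assignments:
A1 | A4 | A2 | Expression 1 | Expression 2
------------------------------------------
0 | 0 | 0 | 1 | 1
0 | 0 | 1 | 0 | 0
0 | 1 | 0 | 1 | 1
0 | 1 | 1 | 0 | 0
1 | 0 | 0 | 0 | 0
1 | 0 | 1 | 0 | 0
1 | 1 | 0 | 0 | 0
1 | 1 | 1 | 0 | 0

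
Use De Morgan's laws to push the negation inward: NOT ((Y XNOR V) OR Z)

NOT (Y XNOR V) AND NOT Z
De Morgan's: NOT(OR of terms) = AND of negations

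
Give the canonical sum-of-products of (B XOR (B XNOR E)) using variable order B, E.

Σm(0, 2) = (NOT B AND NOT E) OR (B AND NOT E)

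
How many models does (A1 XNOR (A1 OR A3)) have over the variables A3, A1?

Satisfying assignments: (0,0), (0,1), (1,1)
Count: 3 out of 4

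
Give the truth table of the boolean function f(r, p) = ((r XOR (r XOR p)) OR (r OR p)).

r | p | Output
--------------
0 | 0 | 0
0 | 1 | 1
1 | 0 | 1
1 | 1 | 1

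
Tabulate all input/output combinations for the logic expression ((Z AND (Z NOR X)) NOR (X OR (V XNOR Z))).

X | Z | V | Output
------------------
0 | 0 | 0 | 0
0 | 0 | 1 | 1
0 | 1 | 0 | 1
0 | 1 | 1 | 0
1 | 0 | 0 | 0
1 | 0 | 1 | 0
1 | 1 | 0 | 0
1 | 1 | 1 | 0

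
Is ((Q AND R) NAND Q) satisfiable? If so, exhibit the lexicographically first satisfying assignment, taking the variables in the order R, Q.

R=0, Q=0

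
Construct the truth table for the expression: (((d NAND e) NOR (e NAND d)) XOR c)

e | d | c | Output
------------------
0 | 0 | 0 | 0
0 | 0 | 1 | 1
0 | 1 | 0 | 0
0 | 1 | 1 | 1
1 | 0 | 0 | 0
1 | 0 | 1 | 1
1 | 1 | 0 | 1
1 | 1 | 1 | 0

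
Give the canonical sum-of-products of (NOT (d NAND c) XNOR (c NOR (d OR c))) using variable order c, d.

Σm(1, 2) = (NOT c AND d) OR (c AND NOT d)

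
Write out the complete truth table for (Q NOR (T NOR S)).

T | S | Q | Output
------------------
0 | 0 | 0 | 0
0 | 0 | 1 | 0
0 | 1 | 0 | 1
0 | 1 | 1 | 0
1 | 0 | 0 | 1
1 | 0 | 1 | 0
1 | 1 | 0 | 1
1 | 1 | 1 | 0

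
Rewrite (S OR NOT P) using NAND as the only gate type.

((S NAND S) NAND ((P NAND P) NAND (P NAND P)))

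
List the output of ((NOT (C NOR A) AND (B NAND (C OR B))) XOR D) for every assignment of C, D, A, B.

C | D | A | B | Output
----------------------
0 | 0 | 0 | 0 | 0
0 | 0 | 0 | 1 | 0
0 | 0 | 1 | 0 | 1
0 | 0 | 1 | 1 | 0
0 | 1 | 0 | 0 | 1
0 | 1 | 0 | 1 | 1
0 | 1 | 1 | 0 | 0
0 | 1 | 1 | 1 | 1
1 | 0 | 0 | 0 | 1
1 | 0 | 0 | 1 | 0
1 | 0 | 1 | 0 | 1
1 | 0 | 1 | 1 | 0
1 | 1 | 0 | 0 | 0
1 | 1 | 0 | 1 | 1
1 | 1 | 1 | 0 | 0
1 | 1 | 1 | 1 | 1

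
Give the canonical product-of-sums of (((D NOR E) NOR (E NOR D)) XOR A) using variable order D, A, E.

ΠM(0, 3, 6, 7) = (D OR A OR E) AND (D OR NOT A OR NOT E) AND (NOT D OR NOT A OR E) AND (NOT D OR NOT A OR NOT E)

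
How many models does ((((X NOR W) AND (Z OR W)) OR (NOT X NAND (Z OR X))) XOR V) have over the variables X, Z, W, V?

Satisfying assignments: (0,0,0,0), (0,0,1,0), (0,1,0,0), (0,1,1,1), (1,0,0,0), (1,0,1,0), (1,1,0,0), (1,1,1,0)
Count: 8 out of 16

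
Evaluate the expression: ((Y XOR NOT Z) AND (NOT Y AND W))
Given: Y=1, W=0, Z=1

Substituting: ((1 XOR NOT 1) AND (NOT 1 AND 0))
= 0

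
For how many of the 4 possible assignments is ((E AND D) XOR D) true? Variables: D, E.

Satisfying assignments: (1,0)
Count: 1 out of 4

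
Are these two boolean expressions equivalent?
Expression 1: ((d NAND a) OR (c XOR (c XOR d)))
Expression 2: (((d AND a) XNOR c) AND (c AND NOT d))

No. Counterexample: with d=0, c=0, a=0, Expression 1 = 1 but Expression 2 = 0.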